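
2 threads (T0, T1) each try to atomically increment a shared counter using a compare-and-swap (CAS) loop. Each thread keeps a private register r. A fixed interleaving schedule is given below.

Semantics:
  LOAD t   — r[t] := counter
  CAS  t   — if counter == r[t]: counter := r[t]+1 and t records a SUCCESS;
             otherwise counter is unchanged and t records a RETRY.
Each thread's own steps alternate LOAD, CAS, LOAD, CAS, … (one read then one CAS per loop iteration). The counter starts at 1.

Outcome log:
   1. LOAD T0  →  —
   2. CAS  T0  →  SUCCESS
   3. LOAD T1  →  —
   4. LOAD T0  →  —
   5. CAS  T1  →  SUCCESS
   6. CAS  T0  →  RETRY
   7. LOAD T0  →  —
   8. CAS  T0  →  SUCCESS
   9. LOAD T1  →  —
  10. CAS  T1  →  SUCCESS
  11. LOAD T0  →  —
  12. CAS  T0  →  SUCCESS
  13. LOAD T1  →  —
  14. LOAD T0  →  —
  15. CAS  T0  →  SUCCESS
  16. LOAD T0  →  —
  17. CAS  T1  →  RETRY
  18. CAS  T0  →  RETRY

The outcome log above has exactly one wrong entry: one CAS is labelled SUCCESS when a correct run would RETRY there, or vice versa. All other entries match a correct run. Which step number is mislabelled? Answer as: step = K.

step = 18

Re-executing:
[1] T0.load  rd  (counter 1, T0.r 1)
[2] T0.cas  hit  (counter 2, T0.r 1)
[3] T1.load  rd  (counter 2, T1.r 2)
[4] T0.load  rd  (counter 2, T0.r 2)
[5] T1.cas  hit  (counter 3, T1.r 2)
[6] T0.cas  miss  (counter 3, T0.r 2)
[7] T0.load  rd  (counter 3, T0.r 3)
[8] T0.cas  hit  (counter 4, T0.r 3)
[9] T1.load  rd  (counter 4, T1.r 4)
[10] T1.cas  hit  (counter 5, T1.r 4)
[11] T0.load  rd  (counter 5, T0.r 5)
[12] T0.cas  hit  (counter 6, T0.r 5)
[13] T1.load  rd  (counter 6, T1.r 6)
[14] T0.load  rd  (counter 6, T0.r 6)
[15] T0.cas  hit  (counter 7, T0.r 6)
[16] T0.load  rd  (counter 7, T0.r 7)
[17] T1.cas  miss  (counter 7, T1.r 6)
[18] T0.cas  hit  (counter 8, T0.r 7)
Log disagrees first at step 18.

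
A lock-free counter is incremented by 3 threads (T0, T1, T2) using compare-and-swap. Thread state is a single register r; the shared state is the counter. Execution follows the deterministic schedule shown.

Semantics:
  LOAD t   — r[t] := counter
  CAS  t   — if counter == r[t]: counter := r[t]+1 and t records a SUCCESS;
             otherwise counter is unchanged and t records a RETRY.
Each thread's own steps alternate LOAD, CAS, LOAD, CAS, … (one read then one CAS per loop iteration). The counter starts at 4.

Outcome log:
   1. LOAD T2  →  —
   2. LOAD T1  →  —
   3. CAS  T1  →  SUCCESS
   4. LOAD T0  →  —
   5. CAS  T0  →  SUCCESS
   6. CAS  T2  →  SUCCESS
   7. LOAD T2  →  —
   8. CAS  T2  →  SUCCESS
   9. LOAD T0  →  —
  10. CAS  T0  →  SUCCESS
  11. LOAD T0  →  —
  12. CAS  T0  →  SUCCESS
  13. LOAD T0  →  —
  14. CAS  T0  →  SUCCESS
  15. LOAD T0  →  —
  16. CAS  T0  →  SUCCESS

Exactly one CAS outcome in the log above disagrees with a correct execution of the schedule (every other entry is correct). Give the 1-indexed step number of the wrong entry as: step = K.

step = 6

Re-executing:
1. LOAD T2 → mem=4 r[T2]=4 [LOAD]
2. LOAD T1 → mem=4 r[T1]=4 [LOAD]
3. CAS T1 → mem=5 r[T1]=4 [OK]
4. LOAD T0 → mem=5 r[T0]=5 [LOAD]
5. CAS T0 → mem=6 r[T0]=5 [OK]
6. CAS T2 → mem=6 r[T2]=4 [RETRY]
7. LOAD T2 → mem=6 r[T2]=6 [LOAD]
8. CAS T2 → mem=7 r[T2]=6 [OK]
9. LOAD T0 → mem=7 r[T0]=7 [LOAD]
10. CAS T0 → mem=8 r[T0]=7 [OK]
11. LOAD T0 → mem=8 r[T0]=8 [LOAD]
12. CAS T0 → mem=9 r[T0]=8 [OK]
13. LOAD T0 → mem=9 r[T0]=9 [LOAD]
14. CAS T0 → mem=10 r[T0]=9 [OK]
15. LOAD T0 → mem=10 r[T0]=10 [LOAD]
16. CAS T0 → mem=11 r[T0]=10 [OK]
Log disagrees first at step 6.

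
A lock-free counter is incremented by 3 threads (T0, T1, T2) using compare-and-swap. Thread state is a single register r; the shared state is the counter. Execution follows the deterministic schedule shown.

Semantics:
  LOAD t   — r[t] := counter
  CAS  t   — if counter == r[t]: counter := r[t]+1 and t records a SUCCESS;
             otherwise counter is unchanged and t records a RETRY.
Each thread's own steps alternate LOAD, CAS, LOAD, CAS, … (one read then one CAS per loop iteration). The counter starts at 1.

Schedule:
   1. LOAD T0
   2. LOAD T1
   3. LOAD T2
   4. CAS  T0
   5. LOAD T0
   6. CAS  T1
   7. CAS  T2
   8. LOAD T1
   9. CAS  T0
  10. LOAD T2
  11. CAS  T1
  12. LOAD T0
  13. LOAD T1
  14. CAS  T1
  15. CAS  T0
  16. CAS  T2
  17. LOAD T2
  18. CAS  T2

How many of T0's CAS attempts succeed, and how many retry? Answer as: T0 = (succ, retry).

T0 = (2, 1)

   1) LOAD T0:  M=1  r_T0=1
   2) LOAD T1:  M=1  r_T1=1
   3) LOAD T2:  M=1  r_T2=1
   4) CAS  T0:  M=2  r_T0=1 ✓
   5) LOAD T0:  M=2  r_T0=2
   6) CAS  T1:  M=2  r_T1=1 ✗
   7) CAS  T2:  M=2  r_T2=1 ✗
   8) LOAD T1:  M=2  r_T1=2
   9) CAS  T0:  M=3  r_T0=2 ✓
  10) LOAD T2:  M=3  r_T2=3
  11) CAS  T1:  M=3  r_T1=2 ✗
  12) LOAD T0:  M=3  r_T0=3
  13) LOAD T1:  M=3  r_T1=3
  14) CAS  T1:  M=4  r_T1=3 ✓
  15) CAS  T0:  M=4  r_T0=3 ✗
  16) CAS  T2:  M=4  r_T2=3 ✗
  17) LOAD T2:  M=4  r_T2=4
  18) CAS  T2:  M=5  r_T2=4 ✓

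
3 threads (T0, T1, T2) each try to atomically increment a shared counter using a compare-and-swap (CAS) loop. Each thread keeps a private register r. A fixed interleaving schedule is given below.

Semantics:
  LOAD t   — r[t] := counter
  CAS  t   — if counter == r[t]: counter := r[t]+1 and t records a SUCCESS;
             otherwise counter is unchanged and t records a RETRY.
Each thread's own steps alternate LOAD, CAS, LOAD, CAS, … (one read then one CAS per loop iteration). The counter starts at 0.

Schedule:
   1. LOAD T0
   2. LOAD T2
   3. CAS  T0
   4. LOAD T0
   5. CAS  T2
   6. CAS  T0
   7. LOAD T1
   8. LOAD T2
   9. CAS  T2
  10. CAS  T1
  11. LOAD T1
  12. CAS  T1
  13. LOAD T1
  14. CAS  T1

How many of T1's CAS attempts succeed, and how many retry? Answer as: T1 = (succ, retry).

#1 T0 reads 0
#2 T2 reads 0
#3 T0 CAS(0→1) writes; counter now 1
#4 T0 reads 1
#5 T2 CAS(0→1) fails; counter now 1
#6 T0 CAS(1→2) writes; counter now 2
#7 T1 reads 2
#8 T2 reads 2
#9 T2 CAS(2→3) writes; counter now 3
#10 T1 CAS(2→3) fails; counter now 3
#11 T1 reads 3
#12 T1 CAS(3→4) writes; counter now 4
#13 T1 reads 4
#14 T1 CAS(4→5) writes; counter now 5

T1 = (2, 1)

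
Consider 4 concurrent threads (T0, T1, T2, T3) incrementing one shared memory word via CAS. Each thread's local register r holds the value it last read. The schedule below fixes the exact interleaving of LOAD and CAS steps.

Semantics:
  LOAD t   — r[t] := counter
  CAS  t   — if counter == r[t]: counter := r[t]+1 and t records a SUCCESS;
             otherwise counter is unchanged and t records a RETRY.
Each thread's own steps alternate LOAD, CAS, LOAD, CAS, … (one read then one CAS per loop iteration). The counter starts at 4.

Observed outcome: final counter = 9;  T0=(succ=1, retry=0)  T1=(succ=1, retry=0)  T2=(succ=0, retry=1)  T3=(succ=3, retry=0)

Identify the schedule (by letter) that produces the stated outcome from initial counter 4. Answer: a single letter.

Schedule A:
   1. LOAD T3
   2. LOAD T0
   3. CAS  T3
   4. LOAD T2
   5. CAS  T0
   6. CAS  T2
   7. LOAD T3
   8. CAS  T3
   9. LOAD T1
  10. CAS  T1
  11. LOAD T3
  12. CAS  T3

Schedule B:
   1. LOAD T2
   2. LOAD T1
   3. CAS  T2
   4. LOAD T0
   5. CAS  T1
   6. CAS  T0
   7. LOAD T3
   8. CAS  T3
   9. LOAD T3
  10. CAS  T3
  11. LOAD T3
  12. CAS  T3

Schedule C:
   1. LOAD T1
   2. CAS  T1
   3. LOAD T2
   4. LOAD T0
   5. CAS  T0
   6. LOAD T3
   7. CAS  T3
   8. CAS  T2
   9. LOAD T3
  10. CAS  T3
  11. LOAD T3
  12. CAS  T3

Simulating candidate C:
T1 LOAD — after: cnt=4, r=4 — load
T1 CAS — after: cnt=5, r=4 — ok
T2 LOAD — after: cnt=5, r=5 — load
T0 LOAD — after: cnt=5, r=5 — load
T0 CAS — after: cnt=6, r=5 — ok
T3 LOAD — after: cnt=6, r=6 — load
T3 CAS — after: cnt=7, r=6 — ok
T2 CAS — after: cnt=7, r=5 — retry
T3 LOAD — after: cnt=7, r=7 — load
T3 CAS — after: cnt=8, r=7 — ok
T3 LOAD — after: cnt=8, r=8 — load
T3 CAS — after: cnt=9, r=8 — ok

C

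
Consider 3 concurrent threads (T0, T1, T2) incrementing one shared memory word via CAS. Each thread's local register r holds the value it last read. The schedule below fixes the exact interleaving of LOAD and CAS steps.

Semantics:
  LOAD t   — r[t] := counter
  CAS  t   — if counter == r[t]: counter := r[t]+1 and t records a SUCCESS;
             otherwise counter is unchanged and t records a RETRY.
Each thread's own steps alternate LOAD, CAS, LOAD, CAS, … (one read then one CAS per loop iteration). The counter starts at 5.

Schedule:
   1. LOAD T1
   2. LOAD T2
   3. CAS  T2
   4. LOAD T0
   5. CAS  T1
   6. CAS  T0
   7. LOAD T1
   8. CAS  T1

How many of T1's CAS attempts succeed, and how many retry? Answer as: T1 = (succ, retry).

step 1: T1 LOAD ⇒ load; ctr=5 reg=5
step 2: T2 LOAD ⇒ load; ctr=5 reg=5
step 3: T2 CAS ⇒ ok; ctr=6 reg=5
step 4: T0 LOAD ⇒ load; ctr=6 reg=6
step 5: T1 CAS ⇒ retry; ctr=6 reg=5
step 6: T0 CAS ⇒ ok; ctr=7 reg=6
step 7: T1 LOAD ⇒ load; ctr=7 reg=7
step 8: T1 CAS ⇒ ok; ctr=8 reg=7

T1 = (1, 1)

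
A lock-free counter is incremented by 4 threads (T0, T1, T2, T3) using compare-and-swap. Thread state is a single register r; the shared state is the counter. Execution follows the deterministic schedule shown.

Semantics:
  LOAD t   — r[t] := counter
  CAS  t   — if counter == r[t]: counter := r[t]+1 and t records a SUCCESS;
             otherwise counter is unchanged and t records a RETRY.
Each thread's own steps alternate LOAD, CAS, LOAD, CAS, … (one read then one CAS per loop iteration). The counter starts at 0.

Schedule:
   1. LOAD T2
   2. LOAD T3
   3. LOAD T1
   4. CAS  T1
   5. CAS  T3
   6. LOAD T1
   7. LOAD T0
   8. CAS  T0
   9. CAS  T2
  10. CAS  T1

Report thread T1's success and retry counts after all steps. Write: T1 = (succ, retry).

T1 = (1, 1)

   1) LOAD T2:  M=0  r_T2=0
   2) LOAD T3:  M=0  r_T3=0
   3) LOAD T1:  M=0  r_T1=0
   4) CAS  T1:  M=1  r_T1=0 ✓
   5) CAS  T3:  M=1  r_T3=0 ✗
   6) LOAD T1:  M=1  r_T1=1
   7) LOAD T0:  M=1  r_T0=1
   8) CAS  T0:  M=2  r_T0=1 ✓
   9) CAS  T2:  M=2  r_T2=0 ✗
  10) CAS  T1:  M=2  r_T1=1 ✗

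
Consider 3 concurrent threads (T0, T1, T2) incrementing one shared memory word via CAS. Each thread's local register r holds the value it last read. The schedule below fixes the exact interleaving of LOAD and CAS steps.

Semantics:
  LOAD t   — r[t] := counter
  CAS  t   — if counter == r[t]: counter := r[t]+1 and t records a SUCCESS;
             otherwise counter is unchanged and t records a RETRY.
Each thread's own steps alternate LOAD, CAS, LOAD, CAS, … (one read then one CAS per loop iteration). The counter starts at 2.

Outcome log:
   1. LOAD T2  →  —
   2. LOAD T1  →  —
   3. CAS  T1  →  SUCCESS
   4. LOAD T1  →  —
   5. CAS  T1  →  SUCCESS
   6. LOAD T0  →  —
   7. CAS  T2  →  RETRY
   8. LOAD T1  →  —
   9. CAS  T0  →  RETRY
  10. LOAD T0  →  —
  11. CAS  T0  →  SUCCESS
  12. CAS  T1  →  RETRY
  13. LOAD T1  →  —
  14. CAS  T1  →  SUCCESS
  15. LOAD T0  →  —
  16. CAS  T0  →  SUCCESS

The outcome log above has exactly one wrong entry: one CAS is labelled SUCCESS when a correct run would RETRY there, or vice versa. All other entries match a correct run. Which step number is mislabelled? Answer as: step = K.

Reference trace:
#1 T2 reads 2
#2 T1 reads 2
#3 T1 CAS(2→3) writes; counter now 3
#4 T1 reads 3
#5 T1 CAS(3→4) writes; counter now 4
#6 T0 reads 4
#7 T2 CAS(2→3) fails; counter now 4
#8 T1 reads 4
#9 T0 CAS(4→5) writes; counter now 5
#10 T0 reads 5
#11 T0 CAS(5→6) writes; counter now 6
#12 T1 CAS(4→5) fails; counter now 6
#13 T1 reads 6
#14 T1 CAS(6→7) writes; counter now 7
#15 T0 reads 7
#16 T0 CAS(7→8) writes; counter now 8
Log disagrees first at step 9.

step = 9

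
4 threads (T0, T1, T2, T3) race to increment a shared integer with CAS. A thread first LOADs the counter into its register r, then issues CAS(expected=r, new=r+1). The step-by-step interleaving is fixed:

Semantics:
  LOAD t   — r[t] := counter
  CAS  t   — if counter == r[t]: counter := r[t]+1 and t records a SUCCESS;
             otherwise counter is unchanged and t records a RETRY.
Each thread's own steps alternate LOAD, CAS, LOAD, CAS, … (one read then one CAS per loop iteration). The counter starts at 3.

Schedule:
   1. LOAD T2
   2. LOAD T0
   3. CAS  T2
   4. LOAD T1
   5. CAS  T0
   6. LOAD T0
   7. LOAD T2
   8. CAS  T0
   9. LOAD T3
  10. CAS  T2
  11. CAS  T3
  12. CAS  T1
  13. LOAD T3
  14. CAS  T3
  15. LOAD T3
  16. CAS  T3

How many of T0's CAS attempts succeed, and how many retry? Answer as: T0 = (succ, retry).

T0 = (1, 1)

step 1: T2 LOAD ⇒ load; ctr=3 reg=3
step 2: T0 LOAD ⇒ load; ctr=3 reg=3
step 3: T2 CAS ⇒ ok; ctr=4 reg=3
step 4: T1 LOAD ⇒ load; ctr=4 reg=4
step 5: T0 CAS ⇒ retry; ctr=4 reg=3
step 6: T0 LOAD ⇒ load; ctr=4 reg=4
step 7: T2 LOAD ⇒ load; ctr=4 reg=4
step 8: T0 CAS ⇒ ok; ctr=5 reg=4
step 9: T3 LOAD ⇒ load; ctr=5 reg=5
step 10: T2 CAS ⇒ retry; ctr=5 reg=4
step 11: T3 CAS ⇒ ok; ctr=6 reg=5
step 12: T1 CAS ⇒ retry; ctr=6 reg=4
step 13: T3 LOAD ⇒ load; ctr=6 reg=6
step 14: T3 CAS ⇒ ok; ctr=7 reg=6
step 15: T3 LOAD ⇒ load; ctr=7 reg=7
step 16: T3 CAS ⇒ ok; ctr=8 reg=7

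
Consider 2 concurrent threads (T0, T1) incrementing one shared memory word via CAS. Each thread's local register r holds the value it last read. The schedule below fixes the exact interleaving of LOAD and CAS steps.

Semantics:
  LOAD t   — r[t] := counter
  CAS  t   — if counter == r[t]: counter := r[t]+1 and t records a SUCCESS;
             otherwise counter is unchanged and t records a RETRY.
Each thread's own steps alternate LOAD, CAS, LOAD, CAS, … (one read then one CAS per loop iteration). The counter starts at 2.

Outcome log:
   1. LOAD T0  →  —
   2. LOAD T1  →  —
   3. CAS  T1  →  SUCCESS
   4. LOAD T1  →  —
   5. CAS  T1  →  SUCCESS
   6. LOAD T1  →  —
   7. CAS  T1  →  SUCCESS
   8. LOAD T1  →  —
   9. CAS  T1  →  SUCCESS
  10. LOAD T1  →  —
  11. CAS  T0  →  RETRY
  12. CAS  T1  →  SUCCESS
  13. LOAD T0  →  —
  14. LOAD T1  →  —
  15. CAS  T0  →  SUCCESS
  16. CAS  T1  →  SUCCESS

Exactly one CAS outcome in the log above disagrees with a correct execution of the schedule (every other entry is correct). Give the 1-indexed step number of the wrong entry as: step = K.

step = 16

Correct run:
[1] T0.load  rd  (counter 2, T0.r 2)
[2] T1.load  rd  (counter 2, T1.r 2)
[3] T1.cas  hit  (counter 3, T1.r 2)
[4] T1.load  rd  (counter 3, T1.r 3)
[5] T1.cas  hit  (counter 4, T1.r 3)
[6] T1.load  rd  (counter 4, T1.r 4)
[7] T1.cas  hit  (counter 5, T1.r 4)
[8] T1.load  rd  (counter 5, T1.r 5)
[9] T1.cas  hit  (counter 6, T1.r 5)
[10] T1.load  rd  (counter 6, T1.r 6)
[11] T0.cas  miss  (counter 6, T0.r 2)
[12] T1.cas  hit  (counter 7, T1.r 6)
[13] T0.load  rd  (counter 7, T0.r 7)
[14] T1.load  rd  (counter 7, T1.r 7)
[15] T0.cas  hit  (counter 8, T0.r 7)
[16] T1.cas  miss  (counter 8, T1.r 7)
Mismatch at 16.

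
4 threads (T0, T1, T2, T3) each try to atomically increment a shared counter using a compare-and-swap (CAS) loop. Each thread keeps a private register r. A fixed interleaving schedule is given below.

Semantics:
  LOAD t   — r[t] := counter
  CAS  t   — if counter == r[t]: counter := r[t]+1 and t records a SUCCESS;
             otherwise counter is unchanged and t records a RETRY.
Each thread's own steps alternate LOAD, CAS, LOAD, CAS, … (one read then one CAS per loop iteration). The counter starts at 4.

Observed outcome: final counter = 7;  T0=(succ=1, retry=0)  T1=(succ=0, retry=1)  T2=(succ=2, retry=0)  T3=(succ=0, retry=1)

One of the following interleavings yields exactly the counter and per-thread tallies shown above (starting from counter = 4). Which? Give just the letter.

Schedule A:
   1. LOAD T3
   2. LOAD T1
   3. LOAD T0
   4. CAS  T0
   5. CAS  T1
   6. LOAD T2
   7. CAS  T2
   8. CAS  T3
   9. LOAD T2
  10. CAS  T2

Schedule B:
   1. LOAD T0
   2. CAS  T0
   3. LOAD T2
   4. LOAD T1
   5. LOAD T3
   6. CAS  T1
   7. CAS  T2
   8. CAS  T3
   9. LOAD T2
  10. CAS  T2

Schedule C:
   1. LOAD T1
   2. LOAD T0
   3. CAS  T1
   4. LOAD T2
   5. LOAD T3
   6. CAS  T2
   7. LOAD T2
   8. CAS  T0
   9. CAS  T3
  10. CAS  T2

A

Run A:
T3 LOAD — after: cnt=4, r=4 — load
T1 LOAD — after: cnt=4, r=4 — load
T0 LOAD — after: cnt=4, r=4 — load
T0 CAS — after: cnt=5, r=4 — ok
T1 CAS — after: cnt=5, r=4 — retry
T2 LOAD — after: cnt=5, r=5 — load
T2 CAS — after: cnt=6, r=5 — ok
T3 CAS — after: cnt=6, r=4 — retry
T2 LOAD — after: cnt=6, r=6 — load
T2 CAS — after: cnt=7, r=6 — ok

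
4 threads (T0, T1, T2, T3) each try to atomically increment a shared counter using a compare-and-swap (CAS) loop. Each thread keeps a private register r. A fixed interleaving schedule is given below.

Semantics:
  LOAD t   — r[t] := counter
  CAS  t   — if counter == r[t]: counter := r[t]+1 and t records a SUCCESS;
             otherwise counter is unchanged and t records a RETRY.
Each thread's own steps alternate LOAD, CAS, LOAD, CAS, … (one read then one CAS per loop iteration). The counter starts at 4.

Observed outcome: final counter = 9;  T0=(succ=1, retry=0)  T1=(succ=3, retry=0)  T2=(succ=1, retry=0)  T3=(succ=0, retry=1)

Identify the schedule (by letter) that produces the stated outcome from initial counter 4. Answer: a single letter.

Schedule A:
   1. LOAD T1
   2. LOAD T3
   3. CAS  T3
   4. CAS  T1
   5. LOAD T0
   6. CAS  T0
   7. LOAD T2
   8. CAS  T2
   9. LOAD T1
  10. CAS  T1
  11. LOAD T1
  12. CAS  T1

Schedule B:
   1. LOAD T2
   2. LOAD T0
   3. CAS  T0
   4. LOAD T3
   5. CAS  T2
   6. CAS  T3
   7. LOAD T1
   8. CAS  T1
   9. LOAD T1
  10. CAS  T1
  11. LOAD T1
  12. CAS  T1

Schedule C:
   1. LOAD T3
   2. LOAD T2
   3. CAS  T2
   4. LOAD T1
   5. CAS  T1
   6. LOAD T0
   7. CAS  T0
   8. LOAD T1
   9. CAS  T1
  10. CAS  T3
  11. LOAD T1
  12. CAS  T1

Run C:
step 1: T3 LOAD ⇒ load; ctr=4 reg=4
step 2: T2 LOAD ⇒ load; ctr=4 reg=4
step 3: T2 CAS ⇒ ok; ctr=5 reg=4
step 4: T1 LOAD ⇒ load; ctr=5 reg=5
step 5: T1 CAS ⇒ ok; ctr=6 reg=5
step 6: T0 LOAD ⇒ load; ctr=6 reg=6
step 7: T0 CAS ⇒ ok; ctr=7 reg=6
step 8: T1 LOAD ⇒ load; ctr=7 reg=7
step 9: T1 CAS ⇒ ok; ctr=8 reg=7
step 10: T3 CAS ⇒ retry; ctr=8 reg=4
step 11: T1 LOAD ⇒ load; ctr=8 reg=8
step 12: T1 CAS ⇒ ok; ctr=9 reg=8

C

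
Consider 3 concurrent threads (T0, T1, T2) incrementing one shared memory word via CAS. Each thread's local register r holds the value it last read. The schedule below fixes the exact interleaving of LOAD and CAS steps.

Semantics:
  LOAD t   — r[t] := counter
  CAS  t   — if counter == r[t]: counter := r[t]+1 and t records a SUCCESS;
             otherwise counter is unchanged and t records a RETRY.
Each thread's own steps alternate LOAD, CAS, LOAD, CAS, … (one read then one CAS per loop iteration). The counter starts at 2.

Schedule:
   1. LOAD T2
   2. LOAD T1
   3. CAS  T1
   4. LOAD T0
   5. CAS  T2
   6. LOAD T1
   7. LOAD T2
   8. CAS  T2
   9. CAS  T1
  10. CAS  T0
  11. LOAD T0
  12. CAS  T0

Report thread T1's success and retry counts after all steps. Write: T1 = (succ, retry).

[1] T2.load  rd  (counter 2, T2.r 2)
[2] T1.load  rd  (counter 2, T1.r 2)
[3] T1.cas  hit  (counter 3, T1.r 2)
[4] T0.load  rd  (counter 3, T0.r 3)
[5] T2.cas  miss  (counter 3, T2.r 2)
[6] T1.load  rd  (counter 3, T1.r 3)
[7] T2.load  rd  (counter 3, T2.r 3)
[8] T2.cas  hit  (counter 4, T2.r 3)
[9] T1.cas  miss  (counter 4, T1.r 3)
[10] T0.cas  miss  (counter 4, T0.r 3)
[11] T0.load  rd  (counter 4, T0.r 4)
[12] T0.cas  hit  (counter 5, T0.r 4)

T1 = (1, 1)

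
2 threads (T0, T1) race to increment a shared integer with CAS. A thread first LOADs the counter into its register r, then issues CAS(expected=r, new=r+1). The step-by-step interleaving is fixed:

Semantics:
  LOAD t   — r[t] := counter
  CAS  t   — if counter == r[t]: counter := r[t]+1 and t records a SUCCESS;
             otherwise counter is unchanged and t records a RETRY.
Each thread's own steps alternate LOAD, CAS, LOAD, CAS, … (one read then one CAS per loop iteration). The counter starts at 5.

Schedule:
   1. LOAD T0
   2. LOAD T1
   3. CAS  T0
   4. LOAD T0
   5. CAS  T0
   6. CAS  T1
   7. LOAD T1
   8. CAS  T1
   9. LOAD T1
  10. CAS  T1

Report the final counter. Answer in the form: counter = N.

step 1: T0 LOAD ⇒ load; ctr=5 reg=5
step 2: T1 LOAD ⇒ load; ctr=5 reg=5
step 3: T0 CAS ⇒ ok; ctr=6 reg=5
step 4: T0 LOAD ⇒ load; ctr=6 reg=6
step 5: T0 CAS ⇒ ok; ctr=7 reg=6
step 6: T1 CAS ⇒ retry; ctr=7 reg=5
step 7: T1 LOAD ⇒ load; ctr=7 reg=7
step 8: T1 CAS ⇒ ok; ctr=8 reg=7
step 9: T1 LOAD ⇒ load; ctr=8 reg=8
step 10: T1 CAS ⇒ ok; ctr=9 reg=8

counter = 9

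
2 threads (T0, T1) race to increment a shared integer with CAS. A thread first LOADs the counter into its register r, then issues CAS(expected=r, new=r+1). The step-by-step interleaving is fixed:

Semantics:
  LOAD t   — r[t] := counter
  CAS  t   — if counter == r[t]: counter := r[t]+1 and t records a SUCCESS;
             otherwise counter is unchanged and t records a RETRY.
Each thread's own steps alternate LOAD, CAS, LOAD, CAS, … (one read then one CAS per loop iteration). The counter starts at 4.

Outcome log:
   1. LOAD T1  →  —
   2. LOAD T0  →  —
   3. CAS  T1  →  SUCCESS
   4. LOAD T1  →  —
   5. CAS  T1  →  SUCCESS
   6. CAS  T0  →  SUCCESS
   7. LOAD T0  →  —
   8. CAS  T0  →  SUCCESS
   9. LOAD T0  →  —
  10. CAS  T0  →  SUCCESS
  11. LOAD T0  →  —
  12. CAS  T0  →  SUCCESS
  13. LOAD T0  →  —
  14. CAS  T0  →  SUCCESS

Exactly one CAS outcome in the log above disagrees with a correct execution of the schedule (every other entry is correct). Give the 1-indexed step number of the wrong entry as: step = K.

Reference trace:
#1 T1 reads 4
#2 T0 reads 4
#3 T1 CAS(4→5) writes; counter now 5
#4 T1 reads 5
#5 T1 CAS(5→6) writes; counter now 6
#6 T0 CAS(4→5) fails; counter now 6
#7 T0 reads 6
#8 T0 CAS(6→7) writes; counter now 7
#9 T0 reads 7
#10 T0 CAS(7→8) writes; counter now 8
#11 T0 reads 8
#12 T0 CAS(8→9) writes; counter now 9
#13 T0 reads 9
#14 T0 CAS(9→10) writes; counter now 10
Flip is step 6.

step = 6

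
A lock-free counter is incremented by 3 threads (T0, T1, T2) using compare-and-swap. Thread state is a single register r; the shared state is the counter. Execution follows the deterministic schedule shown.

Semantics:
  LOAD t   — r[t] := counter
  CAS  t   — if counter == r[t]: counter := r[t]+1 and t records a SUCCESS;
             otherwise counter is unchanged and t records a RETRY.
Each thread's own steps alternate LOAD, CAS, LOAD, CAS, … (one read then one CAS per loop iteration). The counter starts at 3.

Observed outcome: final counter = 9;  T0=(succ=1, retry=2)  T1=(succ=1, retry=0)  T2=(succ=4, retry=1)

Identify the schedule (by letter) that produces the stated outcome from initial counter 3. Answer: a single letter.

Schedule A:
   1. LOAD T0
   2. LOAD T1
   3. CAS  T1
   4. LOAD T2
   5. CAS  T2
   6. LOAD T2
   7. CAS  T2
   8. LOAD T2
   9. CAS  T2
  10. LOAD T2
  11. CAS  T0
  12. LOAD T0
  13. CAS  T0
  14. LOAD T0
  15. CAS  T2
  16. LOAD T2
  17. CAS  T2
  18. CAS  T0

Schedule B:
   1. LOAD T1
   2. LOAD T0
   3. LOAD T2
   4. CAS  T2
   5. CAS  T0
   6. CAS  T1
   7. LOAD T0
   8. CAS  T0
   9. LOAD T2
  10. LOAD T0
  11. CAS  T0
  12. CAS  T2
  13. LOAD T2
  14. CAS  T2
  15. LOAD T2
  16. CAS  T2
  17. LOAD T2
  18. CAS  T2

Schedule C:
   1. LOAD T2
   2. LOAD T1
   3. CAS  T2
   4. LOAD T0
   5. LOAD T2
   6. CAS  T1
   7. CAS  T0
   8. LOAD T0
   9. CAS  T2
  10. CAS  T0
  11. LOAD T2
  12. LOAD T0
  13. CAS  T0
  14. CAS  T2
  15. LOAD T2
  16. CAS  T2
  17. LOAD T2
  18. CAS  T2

Run A:
T0 LOAD — after: cnt=3, r=3 — load
T1 LOAD — after: cnt=3, r=3 — load
T1 CAS — after: cnt=4, r=3 — ok
T2 LOAD — after: cnt=4, r=4 — load
T2 CAS — after: cnt=5, r=4 — ok
T2 LOAD — after: cnt=5, r=5 — load
T2 CAS — after: cnt=6, r=5 — ok
T2 LOAD — after: cnt=6, r=6 — load
T2 CAS — after: cnt=7, r=6 — ok
T2 LOAD — after: cnt=7, r=7 — load
T0 CAS — after: cnt=7, r=3 — retry
T0 LOAD — after: cnt=7, r=7 — load
T0 CAS — after: cnt=8, r=7 — ok
T0 LOAD — after: cnt=8, r=8 — load
T2 CAS — after: cnt=8, r=7 — retry
T2 LOAD — after: cnt=8, r=8 — load
T2 CAS — after: cnt=9, r=8 — ok
T0 CAS — after: cnt=9, r=8 — retry

A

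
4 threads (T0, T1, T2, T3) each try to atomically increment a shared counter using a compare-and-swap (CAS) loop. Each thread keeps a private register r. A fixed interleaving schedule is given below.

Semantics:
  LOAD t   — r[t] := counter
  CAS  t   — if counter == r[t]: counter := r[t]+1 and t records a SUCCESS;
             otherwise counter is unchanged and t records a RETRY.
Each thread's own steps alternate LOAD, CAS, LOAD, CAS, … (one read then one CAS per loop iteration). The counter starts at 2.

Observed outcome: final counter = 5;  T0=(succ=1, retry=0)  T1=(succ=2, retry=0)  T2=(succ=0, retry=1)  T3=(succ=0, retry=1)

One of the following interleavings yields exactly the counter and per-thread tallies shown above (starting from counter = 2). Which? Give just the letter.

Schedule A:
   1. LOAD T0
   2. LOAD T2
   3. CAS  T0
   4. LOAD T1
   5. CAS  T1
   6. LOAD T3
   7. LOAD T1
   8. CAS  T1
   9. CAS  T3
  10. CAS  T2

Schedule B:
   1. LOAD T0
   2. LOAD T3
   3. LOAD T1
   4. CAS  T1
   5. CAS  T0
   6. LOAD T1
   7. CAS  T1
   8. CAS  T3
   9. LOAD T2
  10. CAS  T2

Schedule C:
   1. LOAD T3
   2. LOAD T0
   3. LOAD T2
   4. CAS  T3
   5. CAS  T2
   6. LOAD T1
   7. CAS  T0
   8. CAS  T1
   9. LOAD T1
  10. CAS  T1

Tracing schedule A:
#1 T0 reads 2
#2 T2 reads 2
#3 T0 CAS(2→3) writes; counter now 3
#4 T1 reads 3
#5 T1 CAS(3→4) writes; counter now 4
#6 T3 reads 4
#7 T1 reads 4
#8 T1 CAS(4→5) writes; counter now 5
#9 T3 CAS(4→5) fails; counter now 5
#10 T2 CAS(2→3) fails; counter now 5

A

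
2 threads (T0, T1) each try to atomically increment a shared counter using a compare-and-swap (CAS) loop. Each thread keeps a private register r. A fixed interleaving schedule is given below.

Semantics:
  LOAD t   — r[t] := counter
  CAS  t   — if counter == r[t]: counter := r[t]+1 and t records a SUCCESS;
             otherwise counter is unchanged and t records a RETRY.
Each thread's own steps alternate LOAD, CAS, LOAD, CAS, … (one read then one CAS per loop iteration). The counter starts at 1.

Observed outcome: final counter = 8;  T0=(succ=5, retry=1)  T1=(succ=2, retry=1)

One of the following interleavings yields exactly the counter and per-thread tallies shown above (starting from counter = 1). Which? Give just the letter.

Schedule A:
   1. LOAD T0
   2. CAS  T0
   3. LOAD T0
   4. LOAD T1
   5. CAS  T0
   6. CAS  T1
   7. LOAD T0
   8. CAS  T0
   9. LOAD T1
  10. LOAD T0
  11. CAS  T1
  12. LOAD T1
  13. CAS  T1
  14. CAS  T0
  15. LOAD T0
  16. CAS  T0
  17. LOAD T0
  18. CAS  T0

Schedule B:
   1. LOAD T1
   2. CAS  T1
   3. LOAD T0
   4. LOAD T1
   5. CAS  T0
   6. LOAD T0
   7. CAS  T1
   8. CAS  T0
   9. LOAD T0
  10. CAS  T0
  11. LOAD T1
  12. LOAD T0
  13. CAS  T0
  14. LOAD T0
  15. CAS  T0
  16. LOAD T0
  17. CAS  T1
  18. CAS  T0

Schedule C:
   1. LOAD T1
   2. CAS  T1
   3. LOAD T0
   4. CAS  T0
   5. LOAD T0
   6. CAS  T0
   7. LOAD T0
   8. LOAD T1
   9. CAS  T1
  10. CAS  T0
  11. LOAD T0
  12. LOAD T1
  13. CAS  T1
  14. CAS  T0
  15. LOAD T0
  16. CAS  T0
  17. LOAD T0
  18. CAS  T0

Simulating candidate A:
   1) LOAD T0:  M=1  r_T0=1
   2) CAS  T0:  M=2  r_T0=1 ✓
   3) LOAD T0:  M=2  r_T0=2
   4) LOAD T1:  M=2  r_T1=2
   5) CAS  T0:  M=3  r_T0=2 ✓
   6) CAS  T1:  M=3  r_T1=2 ✗
   7) LOAD T0:  M=3  r_T0=3
   8) CAS  T0:  M=4  r_T0=3 ✓
   9) LOAD T1:  M=4  r_T1=4
  10) LOAD T0:  M=4  r_T0=4
  11) CAS  T1:  M=5  r_T1=4 ✓
  12) LOAD T1:  M=5  r_T1=5
  13) CAS  T1:  M=6  r_T1=5 ✓
  14) CAS  T0:  M=6  r_T0=4 ✗
  15) LOAD T0:  M=6  r_T0=6
  16) CAS  T0:  M=7  r_T0=6 ✓
  17) LOAD T0:  M=7  r_T0=7
  18) CAS  T0:  M=8  r_T0=7 ✓

A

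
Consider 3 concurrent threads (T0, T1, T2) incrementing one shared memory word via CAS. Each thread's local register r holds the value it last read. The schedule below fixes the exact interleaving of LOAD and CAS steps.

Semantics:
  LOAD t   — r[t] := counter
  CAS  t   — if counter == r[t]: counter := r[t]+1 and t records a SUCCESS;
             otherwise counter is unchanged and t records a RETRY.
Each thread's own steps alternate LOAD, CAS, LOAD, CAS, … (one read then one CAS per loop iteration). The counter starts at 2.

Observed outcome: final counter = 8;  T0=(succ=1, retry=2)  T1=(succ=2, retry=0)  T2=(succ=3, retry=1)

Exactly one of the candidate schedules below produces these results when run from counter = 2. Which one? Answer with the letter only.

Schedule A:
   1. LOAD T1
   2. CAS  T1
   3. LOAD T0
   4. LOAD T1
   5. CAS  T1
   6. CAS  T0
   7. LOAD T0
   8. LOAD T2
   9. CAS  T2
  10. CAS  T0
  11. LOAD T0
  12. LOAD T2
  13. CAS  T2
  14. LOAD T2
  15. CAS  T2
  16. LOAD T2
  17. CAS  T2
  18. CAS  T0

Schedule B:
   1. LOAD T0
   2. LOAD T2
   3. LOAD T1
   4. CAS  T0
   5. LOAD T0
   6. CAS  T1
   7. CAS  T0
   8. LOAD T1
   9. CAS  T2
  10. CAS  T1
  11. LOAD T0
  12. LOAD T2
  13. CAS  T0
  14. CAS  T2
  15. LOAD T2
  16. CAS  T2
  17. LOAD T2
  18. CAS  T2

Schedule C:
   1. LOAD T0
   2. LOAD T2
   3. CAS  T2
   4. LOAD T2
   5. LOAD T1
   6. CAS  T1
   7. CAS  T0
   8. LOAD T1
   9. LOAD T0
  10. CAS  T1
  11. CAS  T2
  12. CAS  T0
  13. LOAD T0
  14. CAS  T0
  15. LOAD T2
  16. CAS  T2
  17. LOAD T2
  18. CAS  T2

Run C:
#1 T0 reads 2
#2 T2 reads 2
#3 T2 CAS(2→3) writes; counter now 3
#4 T2 reads 3
#5 T1 reads 3
#6 T1 CAS(3→4) writes; counter now 4
#7 T0 CAS(2→3) fails; counter now 4
#8 T1 reads 4
#9 T0 reads 4
#10 T1 CAS(4→5) writes; counter now 5
#11 T2 CAS(3→4) fails; counter now 5
#12 T0 CAS(4→5) fails; counter now 5
#13 T0 reads 5
#14 T0 CAS(5→6) writes; counter now 6
#15 T2 reads 6
#16 T2 CAS(6→7) writes; counter now 7
#17 T2 reads 7
#18 T2 CAS(7→8) writes; counter now 8

C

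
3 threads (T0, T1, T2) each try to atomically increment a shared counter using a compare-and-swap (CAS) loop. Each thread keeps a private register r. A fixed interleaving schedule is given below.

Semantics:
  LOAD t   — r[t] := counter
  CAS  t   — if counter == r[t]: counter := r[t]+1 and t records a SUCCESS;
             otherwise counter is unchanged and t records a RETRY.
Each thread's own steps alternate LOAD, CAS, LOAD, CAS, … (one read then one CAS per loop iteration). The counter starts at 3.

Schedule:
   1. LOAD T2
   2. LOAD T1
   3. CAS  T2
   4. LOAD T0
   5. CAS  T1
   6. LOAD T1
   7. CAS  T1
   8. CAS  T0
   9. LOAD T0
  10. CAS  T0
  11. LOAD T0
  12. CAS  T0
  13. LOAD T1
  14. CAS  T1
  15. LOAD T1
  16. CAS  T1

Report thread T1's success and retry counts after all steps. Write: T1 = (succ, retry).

T1 = (3, 1)

   1) LOAD T2:  M=3  r_T2=3
   2) LOAD T1:  M=3  r_T1=3
   3) CAS  T2:  M=4  r_T2=3 ✓
   4) LOAD T0:  M=4  r_T0=4
   5) CAS  T1:  M=4  r_T1=3 ✗
   6) LOAD T1:  M=4  r_T1=4
   7) CAS  T1:  M=5  r_T1=4 ✓
   8) CAS  T0:  M=5  r_T0=4 ✗
   9) LOAD T0:  M=5  r_T0=5
  10) CAS  T0:  M=6  r_T0=5 ✓
  11) LOAD T0:  M=6  r_T0=6
  12) CAS  T0:  M=7  r_T0=6 ✓
  13) LOAD T1:  M=7  r_T1=7
  14) CAS  T1:  M=8  r_T1=7 ✓
  15) LOAD T1:  M=8  r_T1=8
  16) CAS  T1:  M=9  r_T1=8 ✓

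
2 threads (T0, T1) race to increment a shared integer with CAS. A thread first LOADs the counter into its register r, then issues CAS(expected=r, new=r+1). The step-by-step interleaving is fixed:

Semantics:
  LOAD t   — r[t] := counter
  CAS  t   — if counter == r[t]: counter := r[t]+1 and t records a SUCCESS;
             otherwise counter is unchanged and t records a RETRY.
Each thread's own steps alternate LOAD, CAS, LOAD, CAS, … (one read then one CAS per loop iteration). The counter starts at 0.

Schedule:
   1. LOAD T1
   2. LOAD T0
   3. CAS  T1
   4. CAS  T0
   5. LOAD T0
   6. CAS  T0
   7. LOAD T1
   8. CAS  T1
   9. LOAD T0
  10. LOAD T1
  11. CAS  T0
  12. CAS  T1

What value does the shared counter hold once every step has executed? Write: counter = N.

counter = 4

1. LOAD T1 → mem=0 r[T1]=0 [LOAD]
2. LOAD T0 → mem=0 r[T0]=0 [LOAD]
3. CAS T1 → mem=1 r[T1]=0 [OK]
4. CAS T0 → mem=1 r[T0]=0 [RETRY]
5. LOAD T0 → mem=1 r[T0]=1 [LOAD]
6. CAS T0 → mem=2 r[T0]=1 [OK]
7. LOAD T1 → mem=2 r[T1]=2 [LOAD]
8. CAS T1 → mem=3 r[T1]=2 [OK]
9. LOAD T0 → mem=3 r[T0]=3 [LOAD]
10. LOAD T1 → mem=3 r[T1]=3 [LOAD]
11. CAS T0 → mem=4 r[T0]=3 [OK]
12. CAS T1 → mem=4 r[T1]=3 [RETRY]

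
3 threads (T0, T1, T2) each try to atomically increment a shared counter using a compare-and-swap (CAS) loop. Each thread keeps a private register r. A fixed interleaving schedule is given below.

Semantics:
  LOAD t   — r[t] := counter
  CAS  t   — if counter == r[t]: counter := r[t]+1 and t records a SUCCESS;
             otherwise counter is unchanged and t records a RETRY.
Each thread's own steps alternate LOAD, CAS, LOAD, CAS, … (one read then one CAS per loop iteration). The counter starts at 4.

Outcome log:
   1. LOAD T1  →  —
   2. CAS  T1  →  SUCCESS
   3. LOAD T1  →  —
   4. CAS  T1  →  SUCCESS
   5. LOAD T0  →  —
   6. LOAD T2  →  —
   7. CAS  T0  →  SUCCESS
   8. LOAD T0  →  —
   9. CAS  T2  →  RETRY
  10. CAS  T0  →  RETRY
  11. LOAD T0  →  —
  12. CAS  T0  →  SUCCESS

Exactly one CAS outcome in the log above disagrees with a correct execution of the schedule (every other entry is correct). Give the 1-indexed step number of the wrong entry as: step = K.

step = 10

Reference trace:
step 1: T1 LOAD ⇒ load; ctr=4 reg=4
step 2: T1 CAS ⇒ ok; ctr=5 reg=4
step 3: T1 LOAD ⇒ load; ctr=5 reg=5
step 4: T1 CAS ⇒ ok; ctr=6 reg=5
step 5: T0 LOAD ⇒ load; ctr=6 reg=6
step 6: T2 LOAD ⇒ load; ctr=6 reg=6
step 7: T0 CAS ⇒ ok; ctr=7 reg=6
step 8: T0 LOAD ⇒ load; ctr=7 reg=7
step 9: T2 CAS ⇒ retry; ctr=7 reg=6
step 10: T0 CAS ⇒ ok; ctr=8 reg=7
step 11: T0 LOAD ⇒ load; ctr=8 reg=8
step 12: T0 CAS ⇒ ok; ctr=9 reg=8
Mismatch at 10.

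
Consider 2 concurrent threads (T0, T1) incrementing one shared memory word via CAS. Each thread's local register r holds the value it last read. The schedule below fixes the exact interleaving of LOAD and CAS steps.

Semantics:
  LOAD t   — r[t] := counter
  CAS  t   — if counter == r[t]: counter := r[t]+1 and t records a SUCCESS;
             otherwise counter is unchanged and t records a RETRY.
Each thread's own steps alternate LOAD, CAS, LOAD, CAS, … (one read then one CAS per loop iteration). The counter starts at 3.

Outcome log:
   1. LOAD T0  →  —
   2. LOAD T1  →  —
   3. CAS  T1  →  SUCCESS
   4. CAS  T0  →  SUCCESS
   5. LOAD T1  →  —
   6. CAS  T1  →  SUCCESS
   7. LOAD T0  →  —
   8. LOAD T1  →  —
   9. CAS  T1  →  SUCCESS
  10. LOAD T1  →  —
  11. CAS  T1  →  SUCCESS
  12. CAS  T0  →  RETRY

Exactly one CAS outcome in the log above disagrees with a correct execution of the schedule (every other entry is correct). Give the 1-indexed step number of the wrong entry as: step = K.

Correct run:
1. LOAD T0 → mem=3 r[T0]=3 [LOAD]
2. LOAD T1 → mem=3 r[T1]=3 [LOAD]
3. CAS T1 → mem=4 r[T1]=3 [OK]
4. CAS T0 → mem=4 r[T0]=3 [RETRY]
5. LOAD T1 → mem=4 r[T1]=4 [LOAD]
6. CAS T1 → mem=5 r[T1]=4 [OK]
7. LOAD T0 → mem=5 r[T0]=5 [LOAD]
8. LOAD T1 → mem=5 r[T1]=5 [LOAD]
9. CAS T1 → mem=6 r[T1]=5 [OK]
10. LOAD T1 → mem=6 r[T1]=6 [LOAD]
11. CAS T1 → mem=7 r[T1]=6 [OK]
12. CAS T0 → mem=7 r[T0]=5 [RETRY]
Flip is step 4.

step = 4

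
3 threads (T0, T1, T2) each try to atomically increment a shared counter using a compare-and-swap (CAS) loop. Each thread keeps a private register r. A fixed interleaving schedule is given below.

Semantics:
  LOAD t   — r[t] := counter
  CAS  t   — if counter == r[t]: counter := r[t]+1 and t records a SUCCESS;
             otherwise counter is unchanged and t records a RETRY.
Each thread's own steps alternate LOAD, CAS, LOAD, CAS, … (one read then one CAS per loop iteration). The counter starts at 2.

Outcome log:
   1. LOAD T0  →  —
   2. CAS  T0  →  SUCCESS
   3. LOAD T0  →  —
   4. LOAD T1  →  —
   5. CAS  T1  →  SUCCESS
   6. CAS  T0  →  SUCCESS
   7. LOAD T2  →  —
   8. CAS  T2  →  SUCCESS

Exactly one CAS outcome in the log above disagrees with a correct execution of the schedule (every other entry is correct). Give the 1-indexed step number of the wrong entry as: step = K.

Correct run:
T0 LOAD — after: cnt=2, r=2 — load
T0 CAS — after: cnt=3, r=2 — ok
T0 LOAD — after: cnt=3, r=3 — load
T1 LOAD — after: cnt=3, r=3 — load
T1 CAS — after: cnt=4, r=3 — ok
T0 CAS — after: cnt=4, r=3 — retry
T2 LOAD — after: cnt=4, r=4 — load
T2 CAS — after: cnt=5, r=4 — ok
Log disagrees first at step 6.

step = 6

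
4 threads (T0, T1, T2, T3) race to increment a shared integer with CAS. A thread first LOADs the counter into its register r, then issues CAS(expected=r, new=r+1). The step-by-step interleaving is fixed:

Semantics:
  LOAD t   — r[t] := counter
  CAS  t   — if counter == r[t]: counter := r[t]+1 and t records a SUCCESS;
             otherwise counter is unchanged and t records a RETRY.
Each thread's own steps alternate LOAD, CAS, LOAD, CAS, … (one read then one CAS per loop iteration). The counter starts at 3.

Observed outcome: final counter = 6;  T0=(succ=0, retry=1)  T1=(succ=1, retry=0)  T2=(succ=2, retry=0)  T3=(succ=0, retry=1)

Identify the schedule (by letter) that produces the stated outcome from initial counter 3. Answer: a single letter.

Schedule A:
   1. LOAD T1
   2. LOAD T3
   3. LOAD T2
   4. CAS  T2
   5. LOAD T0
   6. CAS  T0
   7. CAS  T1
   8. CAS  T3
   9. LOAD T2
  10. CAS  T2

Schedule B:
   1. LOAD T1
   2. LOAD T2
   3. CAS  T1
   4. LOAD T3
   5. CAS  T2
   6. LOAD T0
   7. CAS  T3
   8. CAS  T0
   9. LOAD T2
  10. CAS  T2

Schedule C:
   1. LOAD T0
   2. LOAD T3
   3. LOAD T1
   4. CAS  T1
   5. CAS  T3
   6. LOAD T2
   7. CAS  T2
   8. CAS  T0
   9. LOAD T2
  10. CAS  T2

C

Run C:
1. LOAD T0 → mem=3 r[T0]=3 [LOAD]
2. LOAD T3 → mem=3 r[T3]=3 [LOAD]
3. LOAD T1 → mem=3 r[T1]=3 [LOAD]
4. CAS T1 → mem=4 r[T1]=3 [OK]
5. CAS T3 → mem=4 r[T3]=3 [RETRY]
6. LOAD T2 → mem=4 r[T2]=4 [LOAD]
7. CAS T2 → mem=5 r[T2]=4 [OK]
8. CAS T0 → mem=5 r[T0]=3 [RETRY]
9. LOAD T2 → mem=5 r[T2]=5 [LOAD]
10. CAS T2 → mem=6 r[T2]=5 [OK]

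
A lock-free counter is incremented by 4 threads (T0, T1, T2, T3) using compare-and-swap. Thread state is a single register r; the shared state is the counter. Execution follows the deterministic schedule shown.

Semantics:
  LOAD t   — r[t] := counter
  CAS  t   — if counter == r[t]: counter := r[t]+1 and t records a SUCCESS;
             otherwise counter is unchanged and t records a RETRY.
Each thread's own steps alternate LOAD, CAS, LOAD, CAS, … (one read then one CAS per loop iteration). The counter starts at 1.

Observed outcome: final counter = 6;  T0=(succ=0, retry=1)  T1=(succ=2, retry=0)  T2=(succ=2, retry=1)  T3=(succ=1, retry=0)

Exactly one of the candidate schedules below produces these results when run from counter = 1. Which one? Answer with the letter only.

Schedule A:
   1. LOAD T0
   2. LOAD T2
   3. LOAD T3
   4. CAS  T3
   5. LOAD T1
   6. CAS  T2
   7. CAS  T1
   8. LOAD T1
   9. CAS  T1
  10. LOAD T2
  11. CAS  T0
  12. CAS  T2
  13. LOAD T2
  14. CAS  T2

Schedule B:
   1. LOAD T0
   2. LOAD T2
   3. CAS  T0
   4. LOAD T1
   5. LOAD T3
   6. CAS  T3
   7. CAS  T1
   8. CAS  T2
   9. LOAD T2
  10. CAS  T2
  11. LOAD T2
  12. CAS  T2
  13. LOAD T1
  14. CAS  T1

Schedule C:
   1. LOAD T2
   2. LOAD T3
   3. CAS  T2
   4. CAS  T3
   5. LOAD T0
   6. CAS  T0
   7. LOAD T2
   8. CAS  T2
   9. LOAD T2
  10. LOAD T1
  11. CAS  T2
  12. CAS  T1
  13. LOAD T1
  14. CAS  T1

A

Run A:
#1 T0 reads 1
#2 T2 reads 1
#3 T3 reads 1
#4 T3 CAS(1→2) writes; counter now 2
#5 T1 reads 2
#6 T2 CAS(1→2) fails; counter now 2
#7 T1 CAS(2→3) writes; counter now 3
#8 T1 reads 3
#9 T1 CAS(3→4) writes; counter now 4
#10 T2 reads 4
#11 T0 CAS(1→2) fails; counter now 4
#12 T2 CAS(4→5) writes; counter now 5
#13 T2 reads 5
#14 T2 CAS(5→6) writes; counter now 6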